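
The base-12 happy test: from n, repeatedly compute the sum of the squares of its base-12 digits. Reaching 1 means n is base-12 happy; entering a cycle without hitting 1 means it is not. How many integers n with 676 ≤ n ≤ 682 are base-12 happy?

1

676: 676 → 96 → 64 → 41 → 34 → 104 → 128 → 164 → 66 → 61 → 26 → 8 → 64  — not base-12 happy
677: 677 → 105 → 145 → 2 → 4 → 16 → 17 → 26 → 8 → 64 → 41 → 34 → 104 → 128 → 164 → 66 → 61 → 26  — not base-12 happy
678: 678 → 116 → 145 → 2 → 4 → 16 → 17 → 26 → 8 → 64 → 41 → 34 → 104 → 128 → 164 → 66 → 61 → 26  — not base-12 happy
679: 679 → 129 → 181 → 11 → 121 → 101 → 89 → 74 → 40 → 25 → 5 → 25  — not base-12 happy
680: 680 → 144 → 1  — base-12 happy
681: 681 → 161 → 27 → 13 → 2 → 4 → 16 → 17 → 26 → 8 → 64 → 41 → 34 → 104 → 128 → 164 → 66 → 61 → 26  — not base-12 happy
682: 682 → 180 → 10 → 100 → 80 → 100  — not base-12 happy
base-12 happy: 680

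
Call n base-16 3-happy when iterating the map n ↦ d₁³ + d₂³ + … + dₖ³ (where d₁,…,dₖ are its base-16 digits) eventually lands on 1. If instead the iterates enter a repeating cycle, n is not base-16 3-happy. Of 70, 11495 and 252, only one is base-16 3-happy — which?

70

70: 70 → 280 → 514 → 16 → 1  — reaches 1 (base-16 3-happy)
11495: 11495 → 4823 → 2549 → 4229 → 638 → 3095 → 2072 → 1025 → 65 → 65  — repeats 65 (not base-16 3-happy)
252: 252 → 5103 → 6147 → 540 → 1737 → 2673 → 1344 → 189 → 3528 → 4437 → 252  — repeats 252 (not base-16 3-happy)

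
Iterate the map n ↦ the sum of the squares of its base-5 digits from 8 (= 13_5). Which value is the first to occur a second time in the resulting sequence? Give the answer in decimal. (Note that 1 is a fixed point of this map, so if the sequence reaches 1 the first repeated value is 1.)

8 = (1,3)_5 → 1² + 3² = 10
10 = (2,0)_5 → 2² + 0² = 4
4 = (4)_5 → 4² = 16
16 = (3,1)_5 → 3² + 1² = 10  — 10 already appeared earlier.

10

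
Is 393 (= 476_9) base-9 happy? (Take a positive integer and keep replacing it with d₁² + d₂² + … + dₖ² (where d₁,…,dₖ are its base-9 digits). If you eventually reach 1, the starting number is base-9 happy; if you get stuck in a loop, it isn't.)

393 = (4,7,6)_9 → 101
101 = (1,2,2)_9 → 9
9 = (1,0)_9 → 1  — reached 1.

base-9 happy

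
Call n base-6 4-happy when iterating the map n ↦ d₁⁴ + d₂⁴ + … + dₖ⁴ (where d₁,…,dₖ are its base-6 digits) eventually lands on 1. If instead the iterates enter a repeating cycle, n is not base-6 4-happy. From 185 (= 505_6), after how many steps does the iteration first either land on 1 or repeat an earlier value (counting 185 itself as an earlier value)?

8

185 = (5,0,5)_6 → 5⁴ + 0⁴ + 5⁴ = 625 + 0 + 625 = 1250
1250 = (5,4,4,2)_6 → 5⁴ + 4⁴ + 4⁴ + 2⁴ = 625 + 256 + 256 + 16 = 1153
1153 = (5,2,0,1)_6 → 5⁴ + 2⁴ + 0⁴ + 1⁴ = 625 + 16 + 0 + 1 = 642
642 = (2,5,5,0)_6 → 2⁴ + 5⁴ + 5⁴ + 0⁴ = 16 + 625 + 625 + 0 = 1266
1266 = (5,5,1,0)_6 → 5⁴ + 5⁴ + 1⁴ + 0⁴ = 625 + 625 + 1 + 0 = 1251
1251 = (5,4,4,3)_6 → 5⁴ + 4⁴ + 4⁴ + 3⁴ = 625 + 256 + 256 + 81 = 1218
1218 = (5,3,5,0)_6 → 5⁴ + 3⁴ + 5⁴ + 0⁴ = 625 + 81 + 625 + 0 = 1331
1331 = (1,0,0,5,5)_6 → 1⁴ + 0⁴ + 0⁴ + 5⁴ + 5⁴ = 1 + 0 + 0 + 625 + 625 = 1251  — 1251 repeats.
That took 8 steps.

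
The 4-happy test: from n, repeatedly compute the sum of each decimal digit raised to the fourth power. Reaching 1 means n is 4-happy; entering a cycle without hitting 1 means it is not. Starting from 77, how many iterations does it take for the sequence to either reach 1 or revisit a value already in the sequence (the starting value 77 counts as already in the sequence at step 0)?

77 → 7⁴ + 7⁴ = 4802
4802 → 4⁴ + 8⁴ + 0⁴ + 2⁴ = 4368
4368 → 4⁴ + 3⁴ + 6⁴ + 8⁴ = 5729
5729 → 5⁴ + 7⁴ + 2⁴ + 9⁴ = 9603
9603 → 9⁴ + 6⁴ + 0⁴ + 3⁴ = 7938
7938 → 7⁴ + 9⁴ + 3⁴ + 8⁴ = 13139
13139 → 1⁴ + 3⁴ + 1⁴ + 3⁴ + 9⁴ = 6725
6725 → 6⁴ + 7⁴ + 2⁴ + 5⁴ = 4338
4338 → 4⁴ + 3⁴ + 3⁴ + 8⁴ = 4514
4514 → 4⁴ + 5⁴ + 1⁴ + 4⁴ = 1138
1138 → 1⁴ + 1⁴ + 3⁴ + 8⁴ = 4179
4179 → 4⁴ + 1⁴ + 7⁴ + 9⁴ = 9219
9219 → 9⁴ + 2⁴ + 1⁴ + 9⁴ = 13139  — 13139 repeats.
That took 13 steps.

13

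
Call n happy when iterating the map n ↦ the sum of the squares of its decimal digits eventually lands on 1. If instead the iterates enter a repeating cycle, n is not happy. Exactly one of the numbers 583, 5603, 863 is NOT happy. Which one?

583

583: 583 → 98 → 145 → 42 → 20 → 4 → 16 → 37 → 58 → 89 → 145  — repeats 145 (not happy)
5603: 5603 → 70 → 49 → 97 → 130 → 10 → 1  — reaches 1 (happy)
863: 863 → 109 → 82 → 68 → 100 → 1  — reaches 1 (happy)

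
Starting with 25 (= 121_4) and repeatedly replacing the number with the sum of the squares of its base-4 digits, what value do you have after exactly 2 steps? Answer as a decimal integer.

25 = (1,2,1)_4 → 6
6 = (1,2)_4 → 5

5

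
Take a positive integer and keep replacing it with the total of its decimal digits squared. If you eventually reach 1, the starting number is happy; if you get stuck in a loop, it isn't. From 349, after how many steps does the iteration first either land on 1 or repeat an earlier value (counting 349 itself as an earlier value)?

349 → 106
106 → 37
37 → 58
58 → 89
89 → 145
145 → 42
42 → 20
20 → 4
4 → 16
16 → 37  — 37 repeats.
That took 10 steps.

10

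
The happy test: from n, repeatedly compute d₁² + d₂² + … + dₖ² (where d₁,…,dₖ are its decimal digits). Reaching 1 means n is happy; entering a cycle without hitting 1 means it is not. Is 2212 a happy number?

happy

2212 → 2² + 2² + 1² + 2² = 13
13 → 1² + 3² = 10
10 → 1² + 0² = 1  — reached 1.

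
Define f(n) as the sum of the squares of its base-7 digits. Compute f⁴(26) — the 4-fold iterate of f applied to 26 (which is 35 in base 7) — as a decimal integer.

26 = (3,5)_7 → 3² + 5² = 9 + 25 = 34
34 = (4,6)_7 → 4² + 6² = 16 + 36 = 52
52 = (1,0,3)_7 → 1² + 0² + 3² = 1 + 0 + 9 = 10
10 = (1,3)_7 → 1² + 3² = 1 + 9 = 10

10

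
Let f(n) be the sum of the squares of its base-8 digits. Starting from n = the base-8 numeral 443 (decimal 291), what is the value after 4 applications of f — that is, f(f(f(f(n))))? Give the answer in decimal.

26

291 = (4,4,3)_8 → 4² + 4² + 3² = 16 + 16 + 9 = 41
41 = (5,1)_8 → 5² + 1² = 25 + 1 = 26
26 = (3,2)_8 → 3² + 2² = 9 + 4 = 13
13 = (1,5)_8 → 1² + 5² = 1 + 25 = 26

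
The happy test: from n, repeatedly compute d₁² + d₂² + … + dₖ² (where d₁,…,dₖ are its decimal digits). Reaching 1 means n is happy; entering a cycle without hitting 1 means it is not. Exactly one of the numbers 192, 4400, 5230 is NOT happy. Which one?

5230

192: 192 → 86 → 100 → 1  — reaches 1 (happy)
4400: 4400 → 32 → 13 → 10 → 1  — reaches 1 (happy)
5230: 5230 → 38 → 73 → 58 → 89 → 145 → 42 → 20 → 4 → 16 → 37 → 58  — repeats 58 (not happy)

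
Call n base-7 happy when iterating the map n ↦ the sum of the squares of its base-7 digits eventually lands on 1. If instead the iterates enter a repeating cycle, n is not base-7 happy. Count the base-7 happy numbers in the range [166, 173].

1

166: 166 → 38 → 34 → 52 → 10 → 10  (repeats 10)
167: 167 → 49 → 1  (reaches 1)
168: 168 → 18 → 20 → 40 → 50 → 2 → 4 → 16 → 8 → 2  (repeats 2)
169: 169 → 19 → 29 → 17 → 13 → 37 → 29  (repeats 29)
170: 170 → 22 → 10 → 10  (repeats 10)
171: 171 → 27 → 45 → 45  (repeats 45)
172: 172 → 34 → 52 → 10 → 10  (repeats 10)
173: 173 → 43 → 37 → 29 → 17 → 13 → 37  (repeats 37)
base-7 happy: 167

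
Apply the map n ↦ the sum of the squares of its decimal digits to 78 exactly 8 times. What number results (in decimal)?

89

78 → 7² + 8² = 113
113 → 1² + 1² + 3² = 11
11 → 1² + 1² = 2
2 → 2² = 4
4 → 4² = 16
16 → 1² + 6² = 37
37 → 3² + 7² = 58
58 → 5² + 8² = 89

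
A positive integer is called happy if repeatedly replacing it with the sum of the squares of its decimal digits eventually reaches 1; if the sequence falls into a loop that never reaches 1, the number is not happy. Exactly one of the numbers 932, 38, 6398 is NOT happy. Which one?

932: 932 → 94 → 97 → 130 → 10 → 1  — reaches 1 (happy)
38: 38 → 73 → 58 → 89 → 145 → 42 → 20 → 4 → 16 → 37 → 58  — repeats 58 (not happy)
6398: 6398 → 190 → 82 → 68 → 100 → 1  — reaches 1 (happy)

38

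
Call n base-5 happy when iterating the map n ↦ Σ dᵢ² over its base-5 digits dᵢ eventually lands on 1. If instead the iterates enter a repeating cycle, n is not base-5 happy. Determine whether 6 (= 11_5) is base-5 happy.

not base-5 happy

6 = (1,1)_5 → 1² + 1² = 2
2 = (2)_5 → 2² = 4
4 = (4)_5 → 4² = 16
16 = (3,1)_5 → 3² + 1² = 10
10 = (2,0)_5 → 2² + 0² = 4  — 4 already seen; the sequence cycles without reaching 1.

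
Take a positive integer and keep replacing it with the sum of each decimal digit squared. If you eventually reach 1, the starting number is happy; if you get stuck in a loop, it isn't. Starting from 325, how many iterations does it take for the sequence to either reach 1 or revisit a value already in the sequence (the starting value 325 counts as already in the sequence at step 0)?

325 → 3² + 2² + 5² = 38
38 → 3² + 8² = 73
73 → 7² + 3² = 58
58 → 5² + 8² = 89
89 → 8² + 9² = 145
145 → 1² + 4² + 5² = 42
42 → 4² + 2² = 20
20 → 2² + 0² = 4
4 → 4² = 16
16 → 1² + 6² = 37
37 → 3² + 7² = 58  — 58 repeats.
That took 11 steps.

11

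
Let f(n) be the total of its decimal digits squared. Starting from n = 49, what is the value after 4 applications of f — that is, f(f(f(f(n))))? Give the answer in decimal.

1

49 → 4² + 9² = 16 + 81 = 97
97 → 9² + 7² = 81 + 49 = 130
130 → 1² + 3² + 0² = 1 + 9 + 0 = 10
10 → 1² + 0² = 1 + 0 = 1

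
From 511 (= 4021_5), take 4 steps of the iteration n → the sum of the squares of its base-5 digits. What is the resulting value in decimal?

511 = (4,0,2,1)_5 → 4² + 0² + 2² + 1² = 21
21 = (4,1)_5 → 4² + 1² = 17
17 = (3,2)_5 → 3² + 2² = 13
13 = (2,3)_5 → 2² + 3² = 13

13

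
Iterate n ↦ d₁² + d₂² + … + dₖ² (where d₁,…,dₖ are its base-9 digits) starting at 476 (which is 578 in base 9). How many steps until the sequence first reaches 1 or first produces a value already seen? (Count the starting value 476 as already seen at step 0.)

476 = (5,7,8)_9 → 5² + 7² + 8² = 25 + 49 + 64 = 138
138 = (1,6,3)_9 → 1² + 6² + 3² = 1 + 36 + 9 = 46
46 = (5,1)_9 → 5² + 1² = 25 + 1 = 26
26 = (2,8)_9 → 2² + 8² = 4 + 64 = 68
68 = (7,5)_9 → 7² + 5² = 49 + 25 = 74
74 = (8,2)_9 → 8² + 2² = 64 + 4 = 68  — 68 repeats.
That took 6 steps.

6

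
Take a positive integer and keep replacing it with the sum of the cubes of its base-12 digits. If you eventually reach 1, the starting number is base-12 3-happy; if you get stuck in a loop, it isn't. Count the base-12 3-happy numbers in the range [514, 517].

514: 514 → 1243 → 1198 → 1539 → 1539  — not base-12 3-happy
515: 515 → 1574 → 2339 → 1404 → 1458 → 1217 → 762 → 368 → 736 → 190 → 1028 → 856 → 1520 → 1728 → 1  — base-12 3-happy
516: 516 → 370 → 1224 → 728 → 637 → 190 → 1028 → 856 → 1520 → 1728 → 1  — base-12 3-happy
517: 517 → 371 → 1555 → 2072 → 585 → 793 → 342 → 288 → 8 → 512 → 755 → 1464 → 1008 → 343 → 415 → 1351 → 1136 → 1855 → 1344 → 793  — not base-12 3-happy
base-12 3-happy: 515, 516

2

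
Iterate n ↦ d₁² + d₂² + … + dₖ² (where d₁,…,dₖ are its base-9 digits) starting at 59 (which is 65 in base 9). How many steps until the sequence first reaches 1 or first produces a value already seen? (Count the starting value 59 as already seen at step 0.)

59 = (6,5)_9 → 6² + 5² = 36 + 25 = 61
61 = (6,7)_9 → 6² + 7² = 36 + 49 = 85
85 = (1,0,4)_9 → 1² + 0² + 4² = 1 + 0 + 16 = 17
17 = (1,8)_9 → 1² + 8² = 1 + 64 = 65
65 = (7,2)_9 → 7² + 2² = 49 + 4 = 53
53 = (5,8)_9 → 5² + 8² = 25 + 64 = 89
89 = (1,0,8)_9 → 1² + 0² + 8² = 1 + 0 + 64 = 65  — 65 repeats.
That took 7 steps.

7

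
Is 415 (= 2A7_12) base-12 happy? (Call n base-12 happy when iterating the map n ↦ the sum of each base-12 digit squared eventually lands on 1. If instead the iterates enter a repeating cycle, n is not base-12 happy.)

not base-12 happy

415 = (2,10,7)_12 → 2² + 10² + 7² = 153
153 = (1,0,9)_12 → 1² + 0² + 9² = 82
82 = (6,10)_12 → 6² + 10² = 136
136 = (11,4)_12 → 11² + 4² = 137
137 = (11,5)_12 → 11² + 5² = 146
146 = (1,0,2)_12 → 1² + 0² + 2² = 5
5 = (5)_12 → 5² = 25
25 = (2,1)_12 → 2² + 1² = 5  — 5 already seen; the sequence cycles without reaching 1.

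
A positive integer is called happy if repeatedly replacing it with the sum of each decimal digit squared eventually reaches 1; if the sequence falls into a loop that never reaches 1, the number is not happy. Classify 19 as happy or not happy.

happy

19 → 1² + 9² = 82
82 → 8² + 2² = 68
68 → 6² + 8² = 100
100 → 1² + 0² + 0² = 1  — reached 1.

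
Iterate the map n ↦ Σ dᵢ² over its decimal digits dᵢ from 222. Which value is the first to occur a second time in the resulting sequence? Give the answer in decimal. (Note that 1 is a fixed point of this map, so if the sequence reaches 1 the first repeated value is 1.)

89

222 → 2² + 2² + 2² = 4 + 4 + 4 = 12
12 → 1² + 2² = 1 + 4 = 5
5 → 5² = 25
25 → 2² + 5² = 4 + 25 = 29
29 → 2² + 9² = 4 + 81 = 85
85 → 8² + 5² = 64 + 25 = 89
89 → 8² + 9² = 64 + 81 = 145
145 → 1² + 4² + 5² = 1 + 16 + 25 = 42
42 → 4² + 2² = 16 + 4 = 20
20 → 2² + 0² = 4 + 0 = 4
4 → 4² = 16
16 → 1² + 6² = 1 + 36 = 37
37 → 3² + 7² = 9 + 49 = 58
58 → 5² + 8² = 25 + 64 = 89  — 89 already appeared earlier.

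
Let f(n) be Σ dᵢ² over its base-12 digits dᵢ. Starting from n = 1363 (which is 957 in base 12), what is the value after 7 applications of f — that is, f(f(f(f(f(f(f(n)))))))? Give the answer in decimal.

1363 = (9,5,7)_12 → 9² + 5² + 7² = 155
155 = (1,0,11)_12 → 1² + 0² + 11² = 122
122 = (10,2)_12 → 10² + 2² = 104
104 = (8,8)_12 → 8² + 8² = 128
128 = (10,8)_12 → 10² + 8² = 164
164 = (1,1,8)_12 → 1² + 1² + 8² = 66
66 = (5,6)_12 → 5² + 6² = 61

61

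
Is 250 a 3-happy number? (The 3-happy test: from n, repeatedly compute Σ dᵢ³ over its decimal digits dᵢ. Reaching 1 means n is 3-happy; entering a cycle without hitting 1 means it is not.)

250 → 2³ + 5³ + 0³ = 133
133 → 1³ + 3³ + 3³ = 55
55 → 5³ + 5³ = 250  — 250 already seen; the sequence cycles without reaching 1.

not 3-happy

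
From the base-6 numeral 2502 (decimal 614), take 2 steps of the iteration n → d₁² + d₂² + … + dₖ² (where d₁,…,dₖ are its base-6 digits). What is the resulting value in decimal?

614 = (2,5,0,2)_6 → 2² + 5² + 0² + 2² = 4 + 25 + 0 + 4 = 33
33 = (5,3)_6 → 5² + 3² = 25 + 9 = 34

34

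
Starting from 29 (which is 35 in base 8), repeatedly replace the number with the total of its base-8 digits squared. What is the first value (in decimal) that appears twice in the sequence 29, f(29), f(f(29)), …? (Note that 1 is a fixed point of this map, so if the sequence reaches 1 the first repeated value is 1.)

29 = (3,5)_8 → 3² + 5² = 34
34 = (4,2)_8 → 4² + 2² = 20
20 = (2,4)_8 → 2² + 4² = 20  — 20 already appeared earlier.

20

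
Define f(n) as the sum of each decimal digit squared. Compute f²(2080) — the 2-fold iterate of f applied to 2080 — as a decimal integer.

2080 → 2² + 0² + 8² + 0² = 68
68 → 6² + 8² = 100

100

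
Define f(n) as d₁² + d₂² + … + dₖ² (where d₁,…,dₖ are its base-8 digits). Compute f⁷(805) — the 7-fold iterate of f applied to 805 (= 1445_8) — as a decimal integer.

805 = (1,4,4,5)_8 → 1² + 4² + 4² + 5² = 1 + 16 + 16 + 25 = 58
58 = (7,2)_8 → 7² + 2² = 49 + 4 = 53
53 = (6,5)_8 → 6² + 5² = 36 + 25 = 61
61 = (7,5)_8 → 7² + 5² = 49 + 25 = 74
74 = (1,1,2)_8 → 1² + 1² + 2² = 1 + 1 + 4 = 6
6 = (6)_8 → 6² = 36
36 = (4,4)_8 → 4² + 4² = 16 + 16 = 32

32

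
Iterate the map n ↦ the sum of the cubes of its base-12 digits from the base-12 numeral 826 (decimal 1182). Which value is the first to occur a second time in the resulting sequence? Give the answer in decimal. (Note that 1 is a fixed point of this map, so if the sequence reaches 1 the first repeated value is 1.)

1

1182 = (8,2,6)_12 → 8³ + 2³ + 6³ = 736
736 = (5,1,4)_12 → 5³ + 1³ + 4³ = 190
190 = (1,3,10)_12 → 1³ + 3³ + 10³ = 1028
1028 = (7,1,8)_12 → 7³ + 1³ + 8³ = 856
856 = (5,11,4)_12 → 5³ + 11³ + 4³ = 1520
1520 = (10,6,8)_12 → 10³ + 6³ + 8³ = 1728
1728 = (1,0,0,0)_12 → 1³ + 0³ + 0³ + 0³ = 1  — reached the fixed point 1.
1 → 1, so 1 is the first repeated value.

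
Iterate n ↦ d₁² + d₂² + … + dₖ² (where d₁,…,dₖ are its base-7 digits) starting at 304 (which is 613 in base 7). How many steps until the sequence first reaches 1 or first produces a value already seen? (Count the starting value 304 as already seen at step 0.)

304 = (6,1,3)_7 → 6² + 1² + 3² = 46
46 = (6,4)_7 → 6² + 4² = 52
52 = (1,0,3)_7 → 1² + 0² + 3² = 10
10 = (1,3)_7 → 1² + 3² = 10  — 10 repeats.
That took 4 steps.

4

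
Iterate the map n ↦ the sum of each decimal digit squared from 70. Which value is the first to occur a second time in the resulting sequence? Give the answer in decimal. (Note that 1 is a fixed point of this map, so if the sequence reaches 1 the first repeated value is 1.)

70 → 7² + 0² = 49
49 → 4² + 9² = 97
97 → 9² + 7² = 130
130 → 1² + 3² + 0² = 10
10 → 1² + 0² = 1  — reached the fixed point 1.
1 → 1, so 1 is the first repeated value.

1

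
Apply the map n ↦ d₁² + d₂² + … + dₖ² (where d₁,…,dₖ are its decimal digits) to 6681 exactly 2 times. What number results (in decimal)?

6681 → 6² + 6² + 8² + 1² = 137
137 → 1² + 3² + 7² = 59

59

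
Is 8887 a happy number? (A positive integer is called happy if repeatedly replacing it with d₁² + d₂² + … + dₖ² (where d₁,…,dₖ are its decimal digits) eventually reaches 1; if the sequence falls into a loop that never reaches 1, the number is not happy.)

8887 → 241
241 → 21
21 → 5
5 → 25
25 → 29
29 → 85
85 → 89
89 → 145
145 → 42
42 → 20
20 → 4
4 → 16
16 → 37
37 → 58
58 → 89  — 89 already seen; the sequence cycles without reaching 1.

not happy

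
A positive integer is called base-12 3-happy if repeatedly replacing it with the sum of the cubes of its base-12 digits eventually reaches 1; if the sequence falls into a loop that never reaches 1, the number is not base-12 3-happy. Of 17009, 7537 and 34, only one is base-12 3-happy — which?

7537

17009: 17009 → 1855 → 1344 → 793 → 342 → 288 → 8 → 512 → 755 → 1464 → 1008 → 343 → 415 → 1351 → 1136 → 1855  — repeats 1855 (not base-12 3-happy)
7537: 7537 → 193 → 66 → 341 → 197 → 190 → 1028 → 856 → 1520 → 1728 → 1  — reaches 1 (base-12 3-happy)
34: 34 → 1008 → 343 → 415 → 1351 → 1136 → 1855 → 1344 → 793 → 342 → 288 → 8 → 512 → 755 → 1464 → 1008  — repeats 1008 (not base-12 3-happy)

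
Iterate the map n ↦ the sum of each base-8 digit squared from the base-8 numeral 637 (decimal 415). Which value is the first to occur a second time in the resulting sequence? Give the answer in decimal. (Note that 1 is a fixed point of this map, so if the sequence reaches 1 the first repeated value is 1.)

415 = (6,3,7)_8 → 94
94 = (1,3,6)_8 → 46
46 = (5,6)_8 → 61
61 = (7,5)_8 → 74
74 = (1,1,2)_8 → 6
6 = (6)_8 → 36
36 = (4,4)_8 → 32
32 = (4,0)_8 → 16
16 = (2,0)_8 → 4
4 = (4)_8 → 16  — 16 already appeared earlier.

16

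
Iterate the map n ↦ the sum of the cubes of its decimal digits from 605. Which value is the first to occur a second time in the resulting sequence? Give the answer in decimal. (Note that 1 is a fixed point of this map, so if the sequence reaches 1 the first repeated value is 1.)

371

605 → 341
341 → 92
92 → 737
737 → 713
713 → 371
371 → 371  — 371 already appeared earlier.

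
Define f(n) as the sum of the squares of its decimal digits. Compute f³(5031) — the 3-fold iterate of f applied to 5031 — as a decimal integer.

5031 → 5² + 0² + 3² + 1² = 25 + 0 + 9 + 1 = 35
35 → 3² + 5² = 9 + 25 = 34
34 → 3² + 4² = 9 + 16 = 25

25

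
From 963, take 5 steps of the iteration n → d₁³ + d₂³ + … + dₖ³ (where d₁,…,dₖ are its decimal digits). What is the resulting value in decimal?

963 → 972
972 → 1080
1080 → 513
513 → 153
153 → 153

153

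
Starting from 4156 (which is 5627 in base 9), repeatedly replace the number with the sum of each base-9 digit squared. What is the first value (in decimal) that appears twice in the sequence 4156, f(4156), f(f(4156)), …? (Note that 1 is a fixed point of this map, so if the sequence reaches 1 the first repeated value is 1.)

68

4156 = (5,6,2,7)_9 → 5² + 6² + 2² + 7² = 25 + 36 + 4 + 49 = 114
114 = (1,3,6)_9 → 1² + 3² + 6² = 1 + 9 + 36 = 46
46 = (5,1)_9 → 5² + 1² = 25 + 1 = 26
26 = (2,8)_9 → 2² + 8² = 4 + 64 = 68
68 = (7,5)_9 → 7² + 5² = 49 + 25 = 74
74 = (8,2)_9 → 8² + 2² = 64 + 4 = 68  — 68 already appeared earlier.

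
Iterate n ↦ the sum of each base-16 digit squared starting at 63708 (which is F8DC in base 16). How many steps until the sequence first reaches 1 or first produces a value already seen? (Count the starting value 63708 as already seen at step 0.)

8

63708 = (15,8,13,12)_16 → 15² + 8² + 13² + 12² = 225 + 64 + 169 + 144 = 602
602 = (2,5,10)_16 → 2² + 5² + 10² = 4 + 25 + 100 = 129
129 = (8,1)_16 → 8² + 1² = 64 + 1 = 65
65 = (4,1)_16 → 4² + 1² = 16 + 1 = 17
17 = (1,1)_16 → 1² + 1² = 1 + 1 = 2
2 = (2)_16 → 2² = 4
4 = (4)_16 → 4² = 16
16 = (1,0)_16 → 1² + 0² = 1 + 0 = 1  — reached 1.
That took 8 steps.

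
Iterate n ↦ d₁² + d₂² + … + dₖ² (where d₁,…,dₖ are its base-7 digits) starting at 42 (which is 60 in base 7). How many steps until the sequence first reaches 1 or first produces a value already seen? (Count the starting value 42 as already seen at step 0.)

42 = (6,0)_7 → 36
36 = (5,1)_7 → 26
26 = (3,5)_7 → 34
34 = (4,6)_7 → 52
52 = (1,0,3)_7 → 10
10 = (1,3)_7 → 10  — 10 repeats.
That took 6 steps.

6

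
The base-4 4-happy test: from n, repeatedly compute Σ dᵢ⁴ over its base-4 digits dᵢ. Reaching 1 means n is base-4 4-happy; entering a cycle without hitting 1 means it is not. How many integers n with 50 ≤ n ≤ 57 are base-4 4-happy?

50: 50 → 97 → 18 → 17 → 2 → 16 → 1  — base-4 4-happy
51: 51 → 162 → 48 → 81 → 3 → 81  — not base-4 4-happy
52: 52 → 82 → 18 → 17 → 2 → 16 → 1  — base-4 4-happy
53: 53 → 83 → 83  — not base-4 4-happy
54: 54 → 98 → 33 → 17 → 2 → 16 → 1  — base-4 4-happy
55: 55 → 163 → 113 → 83 → 83  — not base-4 4-happy
56: 56 → 97 → 18 → 17 → 2 → 16 → 1  — base-4 4-happy
57: 57 → 98 → 33 → 17 → 2 → 16 → 1  — base-4 4-happy
base-4 4-happy: 50, 52, 54, 56, 57

5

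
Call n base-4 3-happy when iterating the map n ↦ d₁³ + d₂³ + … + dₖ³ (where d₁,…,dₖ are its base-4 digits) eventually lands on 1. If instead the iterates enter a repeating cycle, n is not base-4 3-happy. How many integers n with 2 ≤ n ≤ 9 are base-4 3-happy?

1

2: 2 → 8 → 8  — not base-4 3-happy
3: 3 → 27 → 36 → 9 → 9  — not base-4 3-happy
4: 4 → 1  — base-4 3-happy
5: 5 → 2 → 8 → 8  — not base-4 3-happy
6: 6 → 9 → 9  — not base-4 3-happy
7: 7 → 28 → 28  — not base-4 3-happy
8: 8 → 8  — not base-4 3-happy
9: 9 → 9  — not base-4 3-happy
base-4 3-happy: 4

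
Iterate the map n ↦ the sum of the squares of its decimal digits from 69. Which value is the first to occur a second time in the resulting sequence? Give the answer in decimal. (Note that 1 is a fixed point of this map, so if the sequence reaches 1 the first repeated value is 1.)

69 → 6² + 9² = 36 + 81 = 117
117 → 1² + 1² + 7² = 1 + 1 + 49 = 51
51 → 5² + 1² = 25 + 1 = 26
26 → 2² + 6² = 4 + 36 = 40
40 → 4² + 0² = 16 + 0 = 16
16 → 1² + 6² = 1 + 36 = 37
37 → 3² + 7² = 9 + 49 = 58
58 → 5² + 8² = 25 + 64 = 89
89 → 8² + 9² = 64 + 81 = 145
145 → 1² + 4² + 5² = 1 + 16 + 25 = 42
42 → 4² + 2² = 16 + 4 = 20
20 → 2² + 0² = 4 + 0 = 4
4 → 4² = 16  — 16 already appeared earlier.

16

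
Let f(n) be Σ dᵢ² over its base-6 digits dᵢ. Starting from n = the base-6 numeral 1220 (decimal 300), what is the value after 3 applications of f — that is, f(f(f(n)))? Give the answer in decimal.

300 = (1,2,2,0)_6 → 1² + 2² + 2² + 0² = 9
9 = (1,3)_6 → 1² + 3² = 10
10 = (1,4)_6 → 1² + 4² = 17

17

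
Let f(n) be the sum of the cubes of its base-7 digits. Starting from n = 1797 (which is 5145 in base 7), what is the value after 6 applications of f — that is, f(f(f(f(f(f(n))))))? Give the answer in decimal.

9

1797 = (5,1,4,5)_7 → 5³ + 1³ + 4³ + 5³ = 125 + 1 + 64 + 125 = 315
315 = (6,3,0)_7 → 6³ + 3³ + 0³ = 216 + 27 + 0 = 243
243 = (4,6,5)_7 → 4³ + 6³ + 5³ = 64 + 216 + 125 = 405
405 = (1,1,1,6)_7 → 1³ + 1³ + 1³ + 6³ = 1 + 1 + 1 + 216 = 219
219 = (4,3,2)_7 → 4³ + 3³ + 2³ = 64 + 27 + 8 = 99
99 = (2,0,1)_7 → 2³ + 0³ + 1³ = 8 + 0 + 1 = 9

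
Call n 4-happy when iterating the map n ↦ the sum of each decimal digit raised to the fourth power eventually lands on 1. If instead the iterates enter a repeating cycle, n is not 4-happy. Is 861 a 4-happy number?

not 4-happy

861 → 5393
5393 → 7348
7348 → 6834
6834 → 5729
5729 → 9603
9603 → 7938
7938 → 13139
13139 → 6725
6725 → 4338
4338 → 4514
4514 → 1138
1138 → 4179
4179 → 9219
9219 → 13139  — 13139 already seen; the sequence cycles without reaching 1.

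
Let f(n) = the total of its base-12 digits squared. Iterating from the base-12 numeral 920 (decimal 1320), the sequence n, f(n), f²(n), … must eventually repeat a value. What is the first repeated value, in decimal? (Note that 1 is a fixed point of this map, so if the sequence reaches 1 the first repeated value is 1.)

50

1320 = (9,2,0)_12 → 9² + 2² + 0² = 81 + 4 + 0 = 85
85 = (7,1)_12 → 7² + 1² = 49 + 1 = 50
50 = (4,2)_12 → 4² + 2² = 16 + 4 = 20
20 = (1,8)_12 → 1² + 8² = 1 + 64 = 65
65 = (5,5)_12 → 5² + 5² = 25 + 25 = 50  — 50 already appeared earlier.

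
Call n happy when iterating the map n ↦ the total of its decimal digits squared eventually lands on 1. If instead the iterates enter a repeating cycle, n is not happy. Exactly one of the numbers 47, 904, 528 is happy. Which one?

904

47: 47 → 65 → 61 → 37 → 58 → 89 → 145 → 42 → 20 → 4 → 16 → 37  — repeats 37 (not happy)
904: 904 → 97 → 130 → 10 → 1  — reaches 1 (happy)
528: 528 → 93 → 90 → 81 → 65 → 61 → 37 → 58 → 89 → 145 → 42 → 20 → 4 → 16 → 37  — repeats 37 (not happy)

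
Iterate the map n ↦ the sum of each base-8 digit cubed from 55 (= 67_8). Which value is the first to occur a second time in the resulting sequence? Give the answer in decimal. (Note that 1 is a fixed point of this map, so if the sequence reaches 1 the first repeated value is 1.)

55 = (6,7)_8 → 6³ + 7³ = 216 + 343 = 559
559 = (1,0,5,7)_8 → 1³ + 0³ + 5³ + 7³ = 1 + 0 + 125 + 343 = 469
469 = (7,2,5)_8 → 7³ + 2³ + 5³ = 343 + 8 + 125 = 476
476 = (7,3,4)_8 → 7³ + 3³ + 4³ = 343 + 27 + 64 = 434
434 = (6,6,2)_8 → 6³ + 6³ + 2³ = 216 + 216 + 8 = 440
440 = (6,7,0)_8 → 6³ + 7³ + 0³ = 216 + 343 + 0 = 559  — 559 already appeared earlier.

559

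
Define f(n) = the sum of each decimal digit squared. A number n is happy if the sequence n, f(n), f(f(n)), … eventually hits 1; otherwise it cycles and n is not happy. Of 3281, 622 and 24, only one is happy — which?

3281: 3281 → 78 → 113 → 11 → 2 → 4 → 16 → 37 → 58 → 89 → 145 → 42 → 20 → 4  — repeats 4 (not happy)
622: 622 → 44 → 32 → 13 → 10 → 1  — reaches 1 (happy)
24: 24 → 20 → 4 → 16 → 37 → 58 → 89 → 145 → 42 → 20  — repeats 20 (not happy)

622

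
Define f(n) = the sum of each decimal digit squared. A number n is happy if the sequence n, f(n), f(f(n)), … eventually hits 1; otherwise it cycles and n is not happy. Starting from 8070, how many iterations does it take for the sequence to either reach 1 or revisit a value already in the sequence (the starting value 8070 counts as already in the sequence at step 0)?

12

8070 → 8² + 0² + 7² + 0² = 64 + 0 + 49 + 0 = 113
113 → 1² + 1² + 3² = 1 + 1 + 9 = 11
11 → 1² + 1² = 1 + 1 = 2
2 → 2² = 4
4 → 4² = 16
16 → 1² + 6² = 1 + 36 = 37
37 → 3² + 7² = 9 + 49 = 58
58 → 5² + 8² = 25 + 64 = 89
89 → 8² + 9² = 64 + 81 = 145
145 → 1² + 4² + 5² = 1 + 16 + 25 = 42
42 → 4² + 2² = 16 + 4 = 20
20 → 2² + 0² = 4 + 0 = 4  — 4 repeats.
That took 12 steps.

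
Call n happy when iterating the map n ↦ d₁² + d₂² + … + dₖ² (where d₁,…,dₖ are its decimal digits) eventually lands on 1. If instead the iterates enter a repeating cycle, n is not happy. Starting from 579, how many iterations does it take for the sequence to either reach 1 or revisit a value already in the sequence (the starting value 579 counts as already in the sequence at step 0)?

579 → 5² + 7² + 9² = 25 + 49 + 81 = 155
155 → 1² + 5² + 5² = 1 + 25 + 25 = 51
51 → 5² + 1² = 25 + 1 = 26
26 → 2² + 6² = 4 + 36 = 40
40 → 4² + 0² = 16 + 0 = 16
16 → 1² + 6² = 1 + 36 = 37
37 → 3² + 7² = 9 + 49 = 58
58 → 5² + 8² = 25 + 64 = 89
89 → 8² + 9² = 64 + 81 = 145
145 → 1² + 4² + 5² = 1 + 16 + 25 = 42
42 → 4² + 2² = 16 + 4 = 20
20 → 2² + 0² = 4 + 0 = 4
4 → 4² = 16  — 16 repeats.
That took 13 steps.

13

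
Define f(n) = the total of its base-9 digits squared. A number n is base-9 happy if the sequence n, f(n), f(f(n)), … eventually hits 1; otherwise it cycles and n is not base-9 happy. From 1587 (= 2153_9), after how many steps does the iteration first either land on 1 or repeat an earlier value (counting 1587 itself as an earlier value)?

1587 = (2,1,5,3)_9 → 2² + 1² + 5² + 3² = 4 + 1 + 25 + 9 = 39
39 = (4,3)_9 → 4² + 3² = 16 + 9 = 25
25 = (2,7)_9 → 2² + 7² = 4 + 49 = 53
53 = (5,8)_9 → 5² + 8² = 25 + 64 = 89
89 = (1,0,8)_9 → 1² + 0² + 8² = 1 + 0 + 64 = 65
65 = (7,2)_9 → 7² + 2² = 49 + 4 = 53  — 53 repeats.
That took 6 steps.

6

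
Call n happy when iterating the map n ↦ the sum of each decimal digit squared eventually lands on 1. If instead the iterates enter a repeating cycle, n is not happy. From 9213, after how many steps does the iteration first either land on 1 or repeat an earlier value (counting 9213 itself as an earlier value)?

11

9213 → 95
95 → 106
106 → 37
37 → 58
58 → 89
89 → 145
145 → 42
42 → 20
20 → 4
4 → 16
16 → 37  — 37 repeats.
That took 11 steps.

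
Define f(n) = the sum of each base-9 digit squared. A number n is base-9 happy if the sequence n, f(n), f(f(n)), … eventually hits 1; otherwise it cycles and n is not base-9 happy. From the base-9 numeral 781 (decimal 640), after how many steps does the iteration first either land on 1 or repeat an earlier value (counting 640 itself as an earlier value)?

6

640 = (7,8,1)_9 → 7² + 8² + 1² = 114
114 = (1,3,6)_9 → 1² + 3² + 6² = 46
46 = (5,1)_9 → 5² + 1² = 26
26 = (2,8)_9 → 2² + 8² = 68
68 = (7,5)_9 → 7² + 5² = 74
74 = (8,2)_9 → 8² + 2² = 68  — 68 repeats.
That took 6 steps.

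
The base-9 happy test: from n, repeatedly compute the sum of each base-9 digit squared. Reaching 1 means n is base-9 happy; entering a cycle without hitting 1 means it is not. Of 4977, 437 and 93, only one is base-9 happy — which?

4977

4977: 4977 → 101 → 9 → 1  — reaches 1 (base-9 happy)
437: 437 → 59 → 61 → 85 → 17 → 65 → 53 → 89 → 65  — repeats 65 (not base-9 happy)
93: 93 → 11 → 5 → 25 → 53 → 89 → 65 → 53  — repeats 53 (not base-9 happy)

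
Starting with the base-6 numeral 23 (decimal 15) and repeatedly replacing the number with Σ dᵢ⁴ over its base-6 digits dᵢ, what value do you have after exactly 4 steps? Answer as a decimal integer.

15 = (2,3)_6 → 2⁴ + 3⁴ = 16 + 81 = 97
97 = (2,4,1)_6 → 2⁴ + 4⁴ + 1⁴ = 16 + 256 + 1 = 273
273 = (1,1,3,3)_6 → 1⁴ + 1⁴ + 3⁴ + 3⁴ = 1 + 1 + 81 + 81 = 164
164 = (4,3,2)_6 → 4⁴ + 3⁴ + 2⁴ = 256 + 81 + 16 = 353

353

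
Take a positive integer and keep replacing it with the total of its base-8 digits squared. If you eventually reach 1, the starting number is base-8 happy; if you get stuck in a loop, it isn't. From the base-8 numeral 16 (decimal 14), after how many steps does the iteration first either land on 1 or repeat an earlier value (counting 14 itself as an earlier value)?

5

14 = (1,6)_8 → 1² + 6² = 1 + 36 = 37
37 = (4,5)_8 → 4² + 5² = 16 + 25 = 41
41 = (5,1)_8 → 5² + 1² = 25 + 1 = 26
26 = (3,2)_8 → 3² + 2² = 9 + 4 = 13
13 = (1,5)_8 → 1² + 5² = 1 + 25 = 26  — 26 repeats.
That took 5 steps.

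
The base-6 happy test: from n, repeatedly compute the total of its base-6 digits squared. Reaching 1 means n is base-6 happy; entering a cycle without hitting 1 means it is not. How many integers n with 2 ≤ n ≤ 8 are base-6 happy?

1

2: 2 → 4 → 16 → 20 → 13 → 5 → 25 → 17 → 29 → 41 → 26 → 20  (repeats 20)
3: 3 → 9 → 10 → 17 → 29 → 41 → 26 → 20 → 13 → 5 → 25 → 17  (repeats 17)
4: 4 → 16 → 20 → 13 → 5 → 25 → 17 → 29 → 41 → 26 → 20  (repeats 20)
5: 5 → 25 → 17 → 29 → 41 → 26 → 20 → 13 → 5  (repeats 5)
6: 6 → 1  (reaches 1)
7: 7 → 2 → 4 → 16 → 20 → 13 → 5 → 25 → 17 → 29 → 41 → 26 → 20  (repeats 20)
8: 8 → 5 → 25 → 17 → 29 → 41 → 26 → 20 → 13 → 5  (repeats 5)
base-6 happy: 6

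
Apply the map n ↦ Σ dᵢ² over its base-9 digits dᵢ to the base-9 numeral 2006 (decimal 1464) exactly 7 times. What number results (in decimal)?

1464 = (2,0,0,6)_9 → 2² + 0² + 0² + 6² = 4 + 0 + 0 + 36 = 40
40 = (4,4)_9 → 4² + 4² = 16 + 16 = 32
32 = (3,5)_9 → 3² + 5² = 9 + 25 = 34
34 = (3,7)_9 → 3² + 7² = 9 + 49 = 58
58 = (6,4)_9 → 6² + 4² = 36 + 16 = 52
52 = (5,7)_9 → 5² + 7² = 25 + 49 = 74
74 = (8,2)_9 → 8² + 2² = 64 + 4 = 68

68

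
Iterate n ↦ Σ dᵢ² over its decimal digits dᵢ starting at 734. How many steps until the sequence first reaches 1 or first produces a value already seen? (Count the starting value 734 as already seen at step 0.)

12

734 → 74
74 → 65
65 → 61
61 → 37
37 → 58
58 → 89
89 → 145
145 → 42
42 → 20
20 → 4
4 → 16
16 → 37  — 37 repeats.
That took 12 steps.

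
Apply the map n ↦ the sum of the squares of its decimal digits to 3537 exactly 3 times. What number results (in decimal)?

3537 → 92
92 → 85
85 → 89

89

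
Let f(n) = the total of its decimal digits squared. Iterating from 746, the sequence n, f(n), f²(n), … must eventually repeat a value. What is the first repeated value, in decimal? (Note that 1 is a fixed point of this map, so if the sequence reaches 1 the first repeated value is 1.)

4

746 → 7² + 4² + 6² = 101
101 → 1² + 0² + 1² = 2
2 → 2² = 4
4 → 4² = 16
16 → 1² + 6² = 37
37 → 3² + 7² = 58
58 → 5² + 8² = 89
89 → 8² + 9² = 145
145 → 1² + 4² + 5² = 42
42 → 4² + 2² = 20
20 → 2² + 0² = 4  — 4 already appeared earlier.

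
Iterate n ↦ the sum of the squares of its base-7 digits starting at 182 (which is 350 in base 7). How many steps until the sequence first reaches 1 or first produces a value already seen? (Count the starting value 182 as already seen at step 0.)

182 = (3,5,0)_7 → 3² + 5² + 0² = 9 + 25 + 0 = 34
34 = (4,6)_7 → 4² + 6² = 16 + 36 = 52
52 = (1,0,3)_7 → 1² + 0² + 3² = 1 + 0 + 9 = 10
10 = (1,3)_7 → 1² + 3² = 1 + 9 = 10  — 10 repeats.
That took 4 steps.

4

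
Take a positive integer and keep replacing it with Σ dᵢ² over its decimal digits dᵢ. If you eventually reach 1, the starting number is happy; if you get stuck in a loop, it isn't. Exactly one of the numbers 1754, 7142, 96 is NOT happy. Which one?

1754: 1754 → 91 → 82 → 68 → 100 → 1  — reaches 1 (happy)
7142: 7142 → 70 → 49 → 97 → 130 → 10 → 1  — reaches 1 (happy)
96: 96 → 117 → 51 → 26 → 40 → 16 → 37 → 58 → 89 → 145 → 42 → 20 → 4 → 16  — repeats 16 (not happy)

96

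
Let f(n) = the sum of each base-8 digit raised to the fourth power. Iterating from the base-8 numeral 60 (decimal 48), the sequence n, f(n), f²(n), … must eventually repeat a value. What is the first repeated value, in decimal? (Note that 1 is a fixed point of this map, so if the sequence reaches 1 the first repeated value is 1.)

48 = (6,0)_8 → 6⁴ + 0⁴ = 1296 + 0 = 1296
1296 = (2,4,2,0)_8 → 2⁴ + 4⁴ + 2⁴ + 0⁴ = 16 + 256 + 16 + 0 = 288
288 = (4,4,0)_8 → 4⁴ + 4⁴ + 0⁴ = 256 + 256 + 0 = 512
512 = (1,0,0,0)_8 → 1⁴ + 0⁴ + 0⁴ + 0⁴ = 1 + 0 + 0 + 0 = 1  — reached the fixed point 1.
1 → 1, so 1 is the first repeated value.

1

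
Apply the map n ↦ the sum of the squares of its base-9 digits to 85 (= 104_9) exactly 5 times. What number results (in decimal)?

65

85 = (1,0,4)_9 → 1² + 0² + 4² = 1 + 0 + 16 = 17
17 = (1,8)_9 → 1² + 8² = 1 + 64 = 65
65 = (7,2)_9 → 7² + 2² = 49 + 4 = 53
53 = (5,8)_9 → 5² + 8² = 25 + 64 = 89
89 = (1,0,8)_9 → 1² + 0² + 8² = 1 + 0 + 64 = 65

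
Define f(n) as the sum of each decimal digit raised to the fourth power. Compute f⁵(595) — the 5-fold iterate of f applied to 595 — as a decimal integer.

273

595 → 5⁴ + 9⁴ + 5⁴ = 625 + 6561 + 625 = 7811
7811 → 7⁴ + 8⁴ + 1⁴ + 1⁴ = 2401 + 4096 + 1 + 1 = 6499
6499 → 6⁴ + 4⁴ + 9⁴ + 9⁴ = 1296 + 256 + 6561 + 6561 = 14674
14674 → 1⁴ + 4⁴ + 6⁴ + 7⁴ + 4⁴ = 1 + 256 + 1296 + 2401 + 256 = 4210
4210 → 4⁴ + 2⁴ + 1⁴ + 0⁴ = 256 + 16 + 1 + 0 = 273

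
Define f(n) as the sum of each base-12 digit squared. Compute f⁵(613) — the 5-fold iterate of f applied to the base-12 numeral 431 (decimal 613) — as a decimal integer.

613 = (4,3,1)_12 → 4² + 3² + 1² = 26
26 = (2,2)_12 → 2² + 2² = 8
8 = (8)_12 → 8² = 64
64 = (5,4)_12 → 5² + 4² = 41
41 = (3,5)_12 → 3² + 5² = 34

34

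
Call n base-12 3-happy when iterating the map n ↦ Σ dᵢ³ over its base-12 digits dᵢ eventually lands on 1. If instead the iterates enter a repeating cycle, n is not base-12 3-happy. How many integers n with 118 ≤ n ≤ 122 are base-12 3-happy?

2

118: 118 → 1729 → 2 → 8 → 512 → 755 → 1464 → 1008 → 343 → 415 → 1351 → 1136 → 1855 → 1344 → 793 → 342 → 288 → 8  — not base-12 3-happy
119: 119 → 2060 → 548 → 1268 → 1753 → 10 → 1000 → 1611 → 1366 → 1854 → 1217 → 762 → 368 → 736 → 190 → 1028 → 856 → 1520 → 1728 → 1  — base-12 3-happy
120: 120 → 1000 → 1611 → 1366 → 1854 → 1217 → 762 → 368 → 736 → 190 → 1028 → 856 → 1520 → 1728 → 1  — base-12 3-happy
121: 121 → 1001 → 1672 → 1738 → 1001  — not base-12 3-happy
122: 122 → 1008 → 343 → 415 → 1351 → 1136 → 1855 → 1344 → 793 → 342 → 288 → 8 → 512 → 755 → 1464 → 1008  — not base-12 3-happy
base-12 3-happy: 119, 120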